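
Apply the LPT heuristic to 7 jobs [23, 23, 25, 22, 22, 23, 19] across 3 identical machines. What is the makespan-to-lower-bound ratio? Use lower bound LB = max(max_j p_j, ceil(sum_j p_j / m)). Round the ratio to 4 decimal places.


LPT order: [25, 23, 23, 23, 22, 22, 19]
Machine loads after assignment: [47, 46, 64]
LPT makespan = 64
Lower bound = max(max_job, ceil(total/3)) = max(25, 53) = 53
Ratio = 64 / 53 = 1.2075

1.2075


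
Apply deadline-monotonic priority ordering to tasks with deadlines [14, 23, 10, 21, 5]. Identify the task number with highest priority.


Sort tasks by relative deadline (ascending):
  Task 5: deadline = 5
  Task 3: deadline = 10
  Task 1: deadline = 14
  Task 4: deadline = 21
  Task 2: deadline = 23
Priority order (highest first): [5, 3, 1, 4, 2]
Highest priority task = 5

5


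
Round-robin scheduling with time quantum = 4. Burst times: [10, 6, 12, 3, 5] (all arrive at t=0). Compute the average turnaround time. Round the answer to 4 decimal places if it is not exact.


Time quantum = 4
Execution trace:
  J1 runs 4 units, time = 4
  J2 runs 4 units, time = 8
  J3 runs 4 units, time = 12
  J4 runs 3 units, time = 15
  J5 runs 4 units, time = 19
  J1 runs 4 units, time = 23
  J2 runs 2 units, time = 25
  J3 runs 4 units, time = 29
  J5 runs 1 units, time = 30
  J1 runs 2 units, time = 32
  J3 runs 4 units, time = 36
Finish times: [32, 25, 36, 15, 30]
Average turnaround = 138/5 = 27.6

27.6


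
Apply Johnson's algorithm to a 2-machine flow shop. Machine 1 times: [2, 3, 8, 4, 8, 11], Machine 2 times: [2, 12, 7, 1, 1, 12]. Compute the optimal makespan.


Apply Johnson's rule:
  Group 1 (a <= b): [(1, 2, 2), (2, 3, 12), (6, 11, 12)]
  Group 2 (a > b): [(3, 8, 7), (4, 4, 1), (5, 8, 1)]
Optimal job order: [1, 2, 6, 3, 4, 5]
Schedule:
  Job 1: M1 done at 2, M2 done at 4
  Job 2: M1 done at 5, M2 done at 17
  Job 6: M1 done at 16, M2 done at 29
  Job 3: M1 done at 24, M2 done at 36
  Job 4: M1 done at 28, M2 done at 37
  Job 5: M1 done at 36, M2 done at 38
Makespan = 38

38


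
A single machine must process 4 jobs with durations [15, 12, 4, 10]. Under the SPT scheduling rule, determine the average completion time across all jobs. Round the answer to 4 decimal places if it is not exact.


Sort jobs by processing time (SPT order): [4, 10, 12, 15]
Compute completion times sequentially:
  Job 1: processing = 4, completes at 4
  Job 2: processing = 10, completes at 14
  Job 3: processing = 12, completes at 26
  Job 4: processing = 15, completes at 41
Sum of completion times = 85
Average completion time = 85/4 = 21.25

21.25


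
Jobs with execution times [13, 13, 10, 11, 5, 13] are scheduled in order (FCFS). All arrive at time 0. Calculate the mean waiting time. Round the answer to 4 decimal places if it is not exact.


FCFS order (as given): [13, 13, 10, 11, 5, 13]
Waiting times:
  Job 1: wait = 0
  Job 2: wait = 13
  Job 3: wait = 26
  Job 4: wait = 36
  Job 5: wait = 47
  Job 6: wait = 52
Sum of waiting times = 174
Average waiting time = 174/6 = 29.0

29.0


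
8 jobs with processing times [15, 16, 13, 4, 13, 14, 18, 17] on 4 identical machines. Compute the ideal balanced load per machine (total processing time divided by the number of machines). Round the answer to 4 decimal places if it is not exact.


Total processing time = 15 + 16 + 13 + 4 + 13 + 14 + 18 + 17 = 110
Number of machines = 4
Ideal balanced load = 110 / 4 = 27.5

27.5


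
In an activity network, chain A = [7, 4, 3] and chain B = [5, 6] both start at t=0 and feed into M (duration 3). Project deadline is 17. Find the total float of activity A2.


Forward pass: ES(A2) = sum of predecessors on chain A = 7
EF = ES + duration = 7 + 4 = 11
Backward pass: LF(M) = deadline = 17; LS(M) = 17 - 3 = 14
LF(A2) = LS(M) - sum(successors on chain A) = 14 - 3 = 11
LS = LF - duration = 11 - 4 = 7
Total float = LS - ES = 7 - 7 = 0

0


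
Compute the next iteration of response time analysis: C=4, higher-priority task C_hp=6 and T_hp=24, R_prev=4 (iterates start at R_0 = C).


R_next = C + ceil(R_prev / T_hp) * C_hp
ceil(4 / 24) = ceil(0.1667) = 1
Interference = 1 * 6 = 6
R_next = 4 + 6 = 10

10


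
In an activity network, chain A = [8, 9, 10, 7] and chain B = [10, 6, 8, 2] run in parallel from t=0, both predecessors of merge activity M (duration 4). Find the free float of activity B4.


ES(B4) = sum of predecessors on chain B = 24
EF(B4) = ES + duration = 24 + 2 = 26
Successor of B4 is M. ES(M) = max(sum(A), sum(B)) = max(34, 26) = 34
Free float = ES(successor) - EF(current) = 34 - 26 = 8

8


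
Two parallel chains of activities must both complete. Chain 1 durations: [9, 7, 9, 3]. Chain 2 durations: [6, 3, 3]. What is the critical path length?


Path A total = 9 + 7 + 9 + 3 = 28
Path B total = 6 + 3 + 3 = 12
Critical path = longest path = max(28, 12) = 28

28


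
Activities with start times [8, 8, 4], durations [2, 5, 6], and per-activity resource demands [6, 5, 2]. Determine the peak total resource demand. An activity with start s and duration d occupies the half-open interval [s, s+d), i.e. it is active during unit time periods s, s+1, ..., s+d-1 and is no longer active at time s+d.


Each activity i is active on [start_i, start_i + duration_i).
Compute total resource usage per time slot:
  t=0: active resources = [], total = 0
  t=1: active resources = [], total = 0
  t=2: active resources = [], total = 0
  t=3: active resources = [], total = 0
  t=4: active resources = [2], total = 2
  t=5: active resources = [2], total = 2
  t=6: active resources = [2], total = 2
  t=7: active resources = [2], total = 2
  t=8: active resources = [6, 5, 2], total = 13
  t=9: active resources = [6, 5, 2], total = 13
  t=10: active resources = [5], total = 5
  t=11: active resources = [5], total = 5
  t=12: active resources = [5], total = 5
Peak resource demand = 13

13


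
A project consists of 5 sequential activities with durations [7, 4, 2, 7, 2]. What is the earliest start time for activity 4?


Activity 4 starts after activities 1 through 3 complete.
Predecessor durations: [7, 4, 2]
ES = 7 + 4 + 2 = 13

13


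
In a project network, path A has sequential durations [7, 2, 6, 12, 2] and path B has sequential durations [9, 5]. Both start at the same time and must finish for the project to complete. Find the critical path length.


Path A total = 7 + 2 + 6 + 12 + 2 = 29
Path B total = 9 + 5 = 14
Critical path = longest path = max(29, 14) = 29

29


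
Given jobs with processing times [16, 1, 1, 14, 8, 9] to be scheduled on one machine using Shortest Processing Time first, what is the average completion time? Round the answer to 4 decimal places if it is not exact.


Sort jobs by processing time (SPT order): [1, 1, 8, 9, 14, 16]
Compute completion times sequentially:
  Job 1: processing = 1, completes at 1
  Job 2: processing = 1, completes at 2
  Job 3: processing = 8, completes at 10
  Job 4: processing = 9, completes at 19
  Job 5: processing = 14, completes at 33
  Job 6: processing = 16, completes at 49
Sum of completion times = 114
Average completion time = 114/6 = 19.0

19.0


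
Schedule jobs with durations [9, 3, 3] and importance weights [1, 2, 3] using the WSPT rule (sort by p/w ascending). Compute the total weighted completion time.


Compute p/w ratios and sort ascending (WSPT): [(3, 3), (3, 2), (9, 1)]
Compute weighted completion times:
  Job (p=3,w=3): C=3, w*C=3*3=9
  Job (p=3,w=2): C=6, w*C=2*6=12
  Job (p=9,w=1): C=15, w*C=1*15=15
Total weighted completion time = 36

36


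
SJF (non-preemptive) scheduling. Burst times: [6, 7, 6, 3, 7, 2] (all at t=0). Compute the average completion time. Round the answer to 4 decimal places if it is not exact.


SJF order (ascending): [2, 3, 6, 6, 7, 7]
Completion times:
  Job 1: burst=2, C=2
  Job 2: burst=3, C=5
  Job 3: burst=6, C=11
  Job 4: burst=6, C=17
  Job 5: burst=7, C=24
  Job 6: burst=7, C=31
Average completion = 90/6 = 15.0

15.0


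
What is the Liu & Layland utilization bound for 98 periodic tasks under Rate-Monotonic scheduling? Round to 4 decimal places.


Compute 2^(1/98) = 1.0070980027
Subtract 1: 1.0070980027 - 1 = 0.0070980027
Multiply by n: 98 * 0.0070980027 = 0.6956042646
Round to 4 dp: 0.6956

0.6956


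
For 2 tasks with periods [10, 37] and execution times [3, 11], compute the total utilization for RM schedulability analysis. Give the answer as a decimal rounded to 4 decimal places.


Compute individual utilizations (exact fractions):
  Task 1: C/T = 3/10 (approx. 0.3)
  Task 2: C/T = 11/37 (approx. 0.2973)
Total utilization U = 3/10 + 11/37 = 221/370
Rounded to 4 decimal places: U = 0.5973
RM (Liu & Layland) bound for 2 tasks = 0.828427; compare with U = 221/370 (approx. 0.597297)
U <= bound, so schedulable by RM sufficient condition.

0.5973


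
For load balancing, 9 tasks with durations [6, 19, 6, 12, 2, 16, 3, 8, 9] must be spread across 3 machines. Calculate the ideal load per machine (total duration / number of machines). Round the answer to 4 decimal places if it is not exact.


Total processing time = 6 + 19 + 6 + 12 + 2 + 16 + 3 + 8 + 9 = 81
Number of machines = 3
Ideal balanced load = 81 / 3 = 27.0

27.0


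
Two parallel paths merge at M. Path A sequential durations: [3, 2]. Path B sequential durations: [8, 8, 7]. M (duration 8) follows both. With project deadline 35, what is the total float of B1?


Forward pass: ES(B1) = sum of predecessors on chain B = 0
EF = ES + duration = 0 + 8 = 8
Backward pass: LF(M) = deadline = 35; LS(M) = 35 - 8 = 27
LF(B1) = LS(M) - sum(successors on chain B) = 27 - 15 = 12
LS = LF - duration = 12 - 8 = 4
Total float = LS - ES = 4 - 0 = 4

4


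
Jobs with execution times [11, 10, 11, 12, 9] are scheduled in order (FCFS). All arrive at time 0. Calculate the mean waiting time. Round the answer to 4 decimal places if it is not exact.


FCFS order (as given): [11, 10, 11, 12, 9]
Waiting times:
  Job 1: wait = 0
  Job 2: wait = 11
  Job 3: wait = 21
  Job 4: wait = 32
  Job 5: wait = 44
Sum of waiting times = 108
Average waiting time = 108/5 = 21.6

21.6


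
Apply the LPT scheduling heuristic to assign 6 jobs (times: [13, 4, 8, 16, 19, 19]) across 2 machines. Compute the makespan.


Sort jobs in decreasing order (LPT): [19, 19, 16, 13, 8, 4]
Assign each job to the least loaded machine:
  Machine 1: jobs [19, 16, 4], load = 39
  Machine 2: jobs [19, 13, 8], load = 40
Makespan = max load = 40

40


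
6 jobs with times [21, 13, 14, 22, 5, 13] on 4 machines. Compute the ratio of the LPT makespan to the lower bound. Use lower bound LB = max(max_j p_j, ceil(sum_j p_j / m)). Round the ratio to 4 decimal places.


LPT order: [22, 21, 14, 13, 13, 5]
Machine loads after assignment: [22, 21, 19, 26]
LPT makespan = 26
Lower bound = max(max_job, ceil(total/4)) = max(22, 22) = 22
Ratio = 26 / 22 = 1.1818

1.1818


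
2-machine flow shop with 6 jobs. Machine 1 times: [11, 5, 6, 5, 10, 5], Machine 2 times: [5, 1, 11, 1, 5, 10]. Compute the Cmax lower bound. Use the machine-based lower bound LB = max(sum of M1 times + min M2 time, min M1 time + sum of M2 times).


LB1 = sum(M1 times) + min(M2 times) = 42 + 1 = 43
LB2 = min(M1 times) + sum(M2 times) = 5 + 33 = 38
Lower bound = max(LB1, LB2) = max(43, 38) = 43

43


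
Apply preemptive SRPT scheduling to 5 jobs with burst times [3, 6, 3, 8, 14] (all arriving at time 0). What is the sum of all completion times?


Since all jobs arrive at t=0, SRPT equals SPT ordering.
SPT order: [3, 3, 6, 8, 14]
Completion times:
  Job 1: p=3, C=3
  Job 2: p=3, C=6
  Job 3: p=6, C=12
  Job 4: p=8, C=20
  Job 5: p=14, C=34
Total completion time = 3 + 6 + 12 + 20 + 34 = 75

75


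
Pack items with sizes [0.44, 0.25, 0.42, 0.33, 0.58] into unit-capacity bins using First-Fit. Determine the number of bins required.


Place items sequentially using First-Fit:
  Item 0.44 -> new Bin 1
  Item 0.25 -> Bin 1 (now 0.69)
  Item 0.42 -> new Bin 2
  Item 0.33 -> Bin 2 (now 0.75)
  Item 0.58 -> new Bin 3
Total bins used = 3

3


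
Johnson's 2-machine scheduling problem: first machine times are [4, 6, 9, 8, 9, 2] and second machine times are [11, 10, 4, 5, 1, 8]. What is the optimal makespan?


Apply Johnson's rule:
  Group 1 (a <= b): [(6, 2, 8), (1, 4, 11), (2, 6, 10)]
  Group 2 (a > b): [(4, 8, 5), (3, 9, 4), (5, 9, 1)]
Optimal job order: [6, 1, 2, 4, 3, 5]
Schedule:
  Job 6: M1 done at 2, M2 done at 10
  Job 1: M1 done at 6, M2 done at 21
  Job 2: M1 done at 12, M2 done at 31
  Job 4: M1 done at 20, M2 done at 36
  Job 3: M1 done at 29, M2 done at 40
  Job 5: M1 done at 38, M2 done at 41
Makespan = 41

41


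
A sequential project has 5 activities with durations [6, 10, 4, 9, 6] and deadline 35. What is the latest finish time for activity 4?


LF(activity 4) = deadline - sum of successor durations
Successors: activities 5 through 5 with durations [6]
Sum of successor durations = 6
LF = 35 - 6 = 29

29


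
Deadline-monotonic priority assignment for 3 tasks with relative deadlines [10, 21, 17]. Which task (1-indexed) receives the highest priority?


Sort tasks by relative deadline (ascending):
  Task 1: deadline = 10
  Task 3: deadline = 17
  Task 2: deadline = 21
Priority order (highest first): [1, 3, 2]
Highest priority task = 1

1


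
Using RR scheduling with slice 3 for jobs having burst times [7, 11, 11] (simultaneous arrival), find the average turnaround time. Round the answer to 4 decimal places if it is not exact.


Time quantum = 3
Execution trace:
  J1 runs 3 units, time = 3
  J2 runs 3 units, time = 6
  J3 runs 3 units, time = 9
  J1 runs 3 units, time = 12
  J2 runs 3 units, time = 15
  J3 runs 3 units, time = 18
  J1 runs 1 units, time = 19
  J2 runs 3 units, time = 22
  J3 runs 3 units, time = 25
  J2 runs 2 units, time = 27
  J3 runs 2 units, time = 29
Finish times: [19, 27, 29]
Average turnaround = 75/3 = 25.0

25.0


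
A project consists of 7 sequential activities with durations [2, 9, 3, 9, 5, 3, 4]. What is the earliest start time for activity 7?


Activity 7 starts after activities 1 through 6 complete.
Predecessor durations: [2, 9, 3, 9, 5, 3]
ES = 2 + 9 + 3 + 9 + 5 + 3 = 31

31


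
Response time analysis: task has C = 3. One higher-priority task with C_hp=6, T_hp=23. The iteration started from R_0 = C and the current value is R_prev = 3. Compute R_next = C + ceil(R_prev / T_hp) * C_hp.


R_next = C + ceil(R_prev / T_hp) * C_hp
ceil(3 / 23) = ceil(0.1304) = 1
Interference = 1 * 6 = 6
R_next = 3 + 6 = 9

9


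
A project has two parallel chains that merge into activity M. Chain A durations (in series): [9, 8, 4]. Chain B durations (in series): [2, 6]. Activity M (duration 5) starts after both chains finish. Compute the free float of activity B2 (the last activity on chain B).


ES(B2) = sum of predecessors on chain B = 2
EF(B2) = ES + duration = 2 + 6 = 8
Successor of B2 is M. ES(M) = max(sum(A), sum(B)) = max(21, 8) = 21
Free float = ES(successor) - EF(current) = 21 - 8 = 13

13


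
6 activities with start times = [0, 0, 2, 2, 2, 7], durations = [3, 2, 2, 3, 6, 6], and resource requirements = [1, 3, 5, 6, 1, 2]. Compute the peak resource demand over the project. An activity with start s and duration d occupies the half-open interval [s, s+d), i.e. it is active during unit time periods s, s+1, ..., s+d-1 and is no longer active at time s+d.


Each activity i is active on [start_i, start_i + duration_i).
Compute total resource usage per time slot:
  t=0: active resources = [1, 3], total = 4
  t=1: active resources = [1, 3], total = 4
  t=2: active resources = [1, 5, 6, 1], total = 13
  t=3: active resources = [5, 6, 1], total = 12
  t=4: active resources = [6, 1], total = 7
  t=5: active resources = [1], total = 1
  t=6: active resources = [1], total = 1
  t=7: active resources = [1, 2], total = 3
  t=8: active resources = [2], total = 2
  t=9: active resources = [2], total = 2
  t=10: active resources = [2], total = 2
  t=11: active resources = [2], total = 2
  t=12: active resources = [2], total = 2
Peak resource demand = 13

13


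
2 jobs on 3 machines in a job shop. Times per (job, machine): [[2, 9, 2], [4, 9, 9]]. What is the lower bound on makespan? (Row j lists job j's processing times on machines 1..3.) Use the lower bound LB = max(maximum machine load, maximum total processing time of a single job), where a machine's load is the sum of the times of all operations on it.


Machine loads:
  Machine 1: 2 + 4 = 6
  Machine 2: 9 + 9 = 18
  Machine 3: 2 + 9 = 11
Max machine load = 18
Job totals:
  Job 1: 13
  Job 2: 22
Max job total = 22
Lower bound = max(18, 22) = 22

22


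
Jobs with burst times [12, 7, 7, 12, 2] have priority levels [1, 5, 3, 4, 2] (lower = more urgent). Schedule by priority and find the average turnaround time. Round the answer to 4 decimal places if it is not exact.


Sort by priority (ascending = highest first):
Order: [(1, 12), (2, 2), (3, 7), (4, 12), (5, 7)]
Completion times:
  Priority 1, burst=12, C=12
  Priority 2, burst=2, C=14
  Priority 3, burst=7, C=21
  Priority 4, burst=12, C=33
  Priority 5, burst=7, C=40
Average turnaround = 120/5 = 24.0

24.0


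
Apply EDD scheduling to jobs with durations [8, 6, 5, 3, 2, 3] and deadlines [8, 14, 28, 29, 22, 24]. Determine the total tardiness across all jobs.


Sort by due date (EDD order): [(8, 8), (6, 14), (2, 22), (3, 24), (5, 28), (3, 29)]
Compute completion times and tardiness:
  Job 1: p=8, d=8, C=8, tardiness=max(0,8-8)=0
  Job 2: p=6, d=14, C=14, tardiness=max(0,14-14)=0
  Job 3: p=2, d=22, C=16, tardiness=max(0,16-22)=0
  Job 4: p=3, d=24, C=19, tardiness=max(0,19-24)=0
  Job 5: p=5, d=28, C=24, tardiness=max(0,24-28)=0
  Job 6: p=3, d=29, C=27, tardiness=max(0,27-29)=0
Total tardiness = 0

0


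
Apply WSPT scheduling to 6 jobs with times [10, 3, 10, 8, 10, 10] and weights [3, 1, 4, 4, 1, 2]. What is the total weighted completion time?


Compute p/w ratios and sort ascending (WSPT): [(8, 4), (10, 4), (3, 1), (10, 3), (10, 2), (10, 1)]
Compute weighted completion times:
  Job (p=8,w=4): C=8, w*C=4*8=32
  Job (p=10,w=4): C=18, w*C=4*18=72
  Job (p=3,w=1): C=21, w*C=1*21=21
  Job (p=10,w=3): C=31, w*C=3*31=93
  Job (p=10,w=2): C=41, w*C=2*41=82
  Job (p=10,w=1): C=51, w*C=1*51=51
Total weighted completion time = 351

351


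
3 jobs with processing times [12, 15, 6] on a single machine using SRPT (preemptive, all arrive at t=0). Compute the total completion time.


Since all jobs arrive at t=0, SRPT equals SPT ordering.
SPT order: [6, 12, 15]
Completion times:
  Job 1: p=6, C=6
  Job 2: p=12, C=18
  Job 3: p=15, C=33
Total completion time = 6 + 18 + 33 = 57

57


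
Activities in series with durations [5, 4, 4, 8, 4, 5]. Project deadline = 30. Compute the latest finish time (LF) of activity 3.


LF(activity 3) = deadline - sum of successor durations
Successors: activities 4 through 6 with durations [8, 4, 5]
Sum of successor durations = 17
LF = 30 - 17 = 13

13


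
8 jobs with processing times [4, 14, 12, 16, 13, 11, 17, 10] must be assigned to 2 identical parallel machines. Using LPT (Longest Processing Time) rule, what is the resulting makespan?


Sort jobs in decreasing order (LPT): [17, 16, 14, 13, 12, 11, 10, 4]
Assign each job to the least loaded machine:
  Machine 1: jobs [17, 13, 12, 4], load = 46
  Machine 2: jobs [16, 14, 11, 10], load = 51
Makespan = max load = 51

51


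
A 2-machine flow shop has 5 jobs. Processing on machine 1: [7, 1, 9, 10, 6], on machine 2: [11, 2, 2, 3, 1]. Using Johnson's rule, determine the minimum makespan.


Apply Johnson's rule:
  Group 1 (a <= b): [(2, 1, 2), (1, 7, 11)]
  Group 2 (a > b): [(4, 10, 3), (3, 9, 2), (5, 6, 1)]
Optimal job order: [2, 1, 4, 3, 5]
Schedule:
  Job 2: M1 done at 1, M2 done at 3
  Job 1: M1 done at 8, M2 done at 19
  Job 4: M1 done at 18, M2 done at 22
  Job 3: M1 done at 27, M2 done at 29
  Job 5: M1 done at 33, M2 done at 34
Makespan = 34

34


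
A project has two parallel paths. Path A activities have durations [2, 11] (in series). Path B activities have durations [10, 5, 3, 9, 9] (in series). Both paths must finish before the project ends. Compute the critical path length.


Path A total = 2 + 11 = 13
Path B total = 10 + 5 + 3 + 9 + 9 = 36
Critical path = longest path = max(13, 36) = 36

36


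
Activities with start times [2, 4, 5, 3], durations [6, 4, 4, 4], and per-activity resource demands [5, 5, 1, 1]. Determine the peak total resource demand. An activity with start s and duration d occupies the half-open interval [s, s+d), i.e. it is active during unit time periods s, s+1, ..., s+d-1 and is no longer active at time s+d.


Each activity i is active on [start_i, start_i + duration_i).
Compute total resource usage per time slot:
  t=0: active resources = [], total = 0
  t=1: active resources = [], total = 0
  t=2: active resources = [5], total = 5
  t=3: active resources = [5, 1], total = 6
  t=4: active resources = [5, 5, 1], total = 11
  t=5: active resources = [5, 5, 1, 1], total = 12
  t=6: active resources = [5, 5, 1, 1], total = 12
  t=7: active resources = [5, 5, 1], total = 11
  t=8: active resources = [1], total = 1
Peak resource demand = 12

12


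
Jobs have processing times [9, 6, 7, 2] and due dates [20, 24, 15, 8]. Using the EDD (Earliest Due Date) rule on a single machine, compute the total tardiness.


Sort by due date (EDD order): [(2, 8), (7, 15), (9, 20), (6, 24)]
Compute completion times and tardiness:
  Job 1: p=2, d=8, C=2, tardiness=max(0,2-8)=0
  Job 2: p=7, d=15, C=9, tardiness=max(0,9-15)=0
  Job 3: p=9, d=20, C=18, tardiness=max(0,18-20)=0
  Job 4: p=6, d=24, C=24, tardiness=max(0,24-24)=0
Total tardiness = 0

0


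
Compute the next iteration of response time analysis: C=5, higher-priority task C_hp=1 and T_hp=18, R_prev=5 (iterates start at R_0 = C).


R_next = C + ceil(R_prev / T_hp) * C_hp
ceil(5 / 18) = ceil(0.2778) = 1
Interference = 1 * 1 = 1
R_next = 5 + 1 = 6

6


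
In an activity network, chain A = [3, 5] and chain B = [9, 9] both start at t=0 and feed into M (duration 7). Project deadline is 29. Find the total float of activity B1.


Forward pass: ES(B1) = sum of predecessors on chain B = 0
EF = ES + duration = 0 + 9 = 9
Backward pass: LF(M) = deadline = 29; LS(M) = 29 - 7 = 22
LF(B1) = LS(M) - sum(successors on chain B) = 22 - 9 = 13
LS = LF - duration = 13 - 9 = 4
Total float = LS - ES = 4 - 0 = 4

4


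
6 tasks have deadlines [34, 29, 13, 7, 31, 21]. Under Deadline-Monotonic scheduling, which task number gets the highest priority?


Sort tasks by relative deadline (ascending):
  Task 4: deadline = 7
  Task 3: deadline = 13
  Task 6: deadline = 21
  Task 2: deadline = 29
  Task 5: deadline = 31
  Task 1: deadline = 34
Priority order (highest first): [4, 3, 6, 2, 5, 1]
Highest priority task = 4

4


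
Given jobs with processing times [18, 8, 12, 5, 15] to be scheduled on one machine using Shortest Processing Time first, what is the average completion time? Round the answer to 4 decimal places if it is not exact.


Sort jobs by processing time (SPT order): [5, 8, 12, 15, 18]
Compute completion times sequentially:
  Job 1: processing = 5, completes at 5
  Job 2: processing = 8, completes at 13
  Job 3: processing = 12, completes at 25
  Job 4: processing = 15, completes at 40
  Job 5: processing = 18, completes at 58
Sum of completion times = 141
Average completion time = 141/5 = 28.2

28.2


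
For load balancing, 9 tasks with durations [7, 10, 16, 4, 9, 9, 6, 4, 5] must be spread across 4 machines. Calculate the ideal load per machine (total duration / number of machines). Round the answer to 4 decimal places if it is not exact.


Total processing time = 7 + 10 + 16 + 4 + 9 + 9 + 6 + 4 + 5 = 70
Number of machines = 4
Ideal balanced load = 70 / 4 = 17.5

17.5


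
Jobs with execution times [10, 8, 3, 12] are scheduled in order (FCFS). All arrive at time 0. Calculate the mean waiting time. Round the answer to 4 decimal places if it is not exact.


FCFS order (as given): [10, 8, 3, 12]
Waiting times:
  Job 1: wait = 0
  Job 2: wait = 10
  Job 3: wait = 18
  Job 4: wait = 21
Sum of waiting times = 49
Average waiting time = 49/4 = 12.25

12.25


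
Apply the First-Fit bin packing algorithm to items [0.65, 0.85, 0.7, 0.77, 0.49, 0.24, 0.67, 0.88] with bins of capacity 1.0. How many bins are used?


Place items sequentially using First-Fit:
  Item 0.65 -> new Bin 1
  Item 0.85 -> new Bin 2
  Item 0.7 -> new Bin 3
  Item 0.77 -> new Bin 4
  Item 0.49 -> new Bin 5
  Item 0.24 -> Bin 1 (now 0.89)
  Item 0.67 -> new Bin 6
  Item 0.88 -> new Bin 7
Total bins used = 7

7


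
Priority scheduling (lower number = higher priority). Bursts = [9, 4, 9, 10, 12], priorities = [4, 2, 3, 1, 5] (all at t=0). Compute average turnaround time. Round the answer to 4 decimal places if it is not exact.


Sort by priority (ascending = highest first):
Order: [(1, 10), (2, 4), (3, 9), (4, 9), (5, 12)]
Completion times:
  Priority 1, burst=10, C=10
  Priority 2, burst=4, C=14
  Priority 3, burst=9, C=23
  Priority 4, burst=9, C=32
  Priority 5, burst=12, C=44
Average turnaround = 123/5 = 24.6

24.6


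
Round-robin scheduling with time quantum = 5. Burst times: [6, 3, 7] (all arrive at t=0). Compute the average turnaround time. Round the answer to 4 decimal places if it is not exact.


Time quantum = 5
Execution trace:
  J1 runs 5 units, time = 5
  J2 runs 3 units, time = 8
  J3 runs 5 units, time = 13
  J1 runs 1 units, time = 14
  J3 runs 2 units, time = 16
Finish times: [14, 8, 16]
Average turnaround = 38/3 = 12.6667

12.6667


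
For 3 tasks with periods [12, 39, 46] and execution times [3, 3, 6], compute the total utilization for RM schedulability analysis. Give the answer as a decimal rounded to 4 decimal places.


Compute individual utilizations (exact fractions):
  Task 1: C/T = 3/12 = 1/4 (approx. 0.25)
  Task 2: C/T = 3/39 = 1/13 (approx. 0.0769)
  Task 3: C/T = 6/46 = 3/23 (approx. 0.1304)
Total utilization U = 1/4 + 1/13 + 3/23 = 547/1196
Rounded to 4 decimal places: U = 0.4574
RM (Liu & Layland) bound for 3 tasks = 0.779763; compare with U = 547/1196 (approx. 0.457358)
U <= bound, so schedulable by RM sufficient condition.

0.4574


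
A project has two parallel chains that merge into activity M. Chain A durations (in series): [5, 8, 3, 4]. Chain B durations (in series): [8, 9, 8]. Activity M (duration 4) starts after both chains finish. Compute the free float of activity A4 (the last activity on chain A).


ES(A4) = sum of predecessors on chain A = 16
EF(A4) = ES + duration = 16 + 4 = 20
Successor of A4 is M. ES(M) = max(sum(A), sum(B)) = max(20, 25) = 25
Free float = ES(successor) - EF(current) = 25 - 20 = 5

5


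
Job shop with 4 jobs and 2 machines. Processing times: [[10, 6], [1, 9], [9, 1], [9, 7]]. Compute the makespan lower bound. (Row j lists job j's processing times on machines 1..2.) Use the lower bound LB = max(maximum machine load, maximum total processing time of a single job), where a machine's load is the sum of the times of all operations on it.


Machine loads:
  Machine 1: 10 + 1 + 9 + 9 = 29
  Machine 2: 6 + 9 + 1 + 7 = 23
Max machine load = 29
Job totals:
  Job 1: 16
  Job 2: 10
  Job 3: 10
  Job 4: 16
Max job total = 16
Lower bound = max(29, 16) = 29

29


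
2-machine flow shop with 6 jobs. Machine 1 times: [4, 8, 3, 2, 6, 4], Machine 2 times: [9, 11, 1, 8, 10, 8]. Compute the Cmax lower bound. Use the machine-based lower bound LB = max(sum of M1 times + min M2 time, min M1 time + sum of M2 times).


LB1 = sum(M1 times) + min(M2 times) = 27 + 1 = 28
LB2 = min(M1 times) + sum(M2 times) = 2 + 47 = 49
Lower bound = max(LB1, LB2) = max(28, 49) = 49

49


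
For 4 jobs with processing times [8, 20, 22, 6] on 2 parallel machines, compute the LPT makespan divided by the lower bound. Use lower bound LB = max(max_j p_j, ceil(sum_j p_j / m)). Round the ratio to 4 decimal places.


LPT order: [22, 20, 8, 6]
Machine loads after assignment: [28, 28]
LPT makespan = 28
Lower bound = max(max_job, ceil(total/2)) = max(22, 28) = 28
Ratio = 28 / 28 = 1.0

1.0


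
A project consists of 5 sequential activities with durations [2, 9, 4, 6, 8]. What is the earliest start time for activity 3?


Activity 3 starts after activities 1 through 2 complete.
Predecessor durations: [2, 9]
ES = 2 + 9 = 11

11


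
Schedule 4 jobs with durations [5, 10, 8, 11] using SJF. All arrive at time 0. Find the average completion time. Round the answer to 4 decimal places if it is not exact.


SJF order (ascending): [5, 8, 10, 11]
Completion times:
  Job 1: burst=5, C=5
  Job 2: burst=8, C=13
  Job 3: burst=10, C=23
  Job 4: burst=11, C=34
Average completion = 75/4 = 18.75

18.75


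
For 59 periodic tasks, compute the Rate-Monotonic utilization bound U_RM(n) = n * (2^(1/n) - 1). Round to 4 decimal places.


Compute 2^(1/59) = 1.0118175391
Subtract 1: 1.0118175391 - 1 = 0.0118175391
Multiply by n: 59 * 0.0118175391 = 0.6972348069
Round to 4 dp: 0.6972

0.6972


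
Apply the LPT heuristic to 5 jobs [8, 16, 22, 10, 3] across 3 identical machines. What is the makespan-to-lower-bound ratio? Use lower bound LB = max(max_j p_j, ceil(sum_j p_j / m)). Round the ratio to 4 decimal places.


LPT order: [22, 16, 10, 8, 3]
Machine loads after assignment: [22, 19, 18]
LPT makespan = 22
Lower bound = max(max_job, ceil(total/3)) = max(22, 20) = 22
Ratio = 22 / 22 = 1.0

1.0


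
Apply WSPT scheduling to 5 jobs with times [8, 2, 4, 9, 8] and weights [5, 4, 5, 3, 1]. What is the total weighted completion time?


Compute p/w ratios and sort ascending (WSPT): [(2, 4), (4, 5), (8, 5), (9, 3), (8, 1)]
Compute weighted completion times:
  Job (p=2,w=4): C=2, w*C=4*2=8
  Job (p=4,w=5): C=6, w*C=5*6=30
  Job (p=8,w=5): C=14, w*C=5*14=70
  Job (p=9,w=3): C=23, w*C=3*23=69
  Job (p=8,w=1): C=31, w*C=1*31=31
Total weighted completion time = 208

208


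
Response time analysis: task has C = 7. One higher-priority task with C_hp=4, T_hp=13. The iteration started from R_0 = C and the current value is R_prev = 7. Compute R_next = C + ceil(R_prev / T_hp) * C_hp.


R_next = C + ceil(R_prev / T_hp) * C_hp
ceil(7 / 13) = ceil(0.5385) = 1
Interference = 1 * 4 = 4
R_next = 7 + 4 = 11

11


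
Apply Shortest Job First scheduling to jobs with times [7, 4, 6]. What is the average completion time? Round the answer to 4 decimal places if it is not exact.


SJF order (ascending): [4, 6, 7]
Completion times:
  Job 1: burst=4, C=4
  Job 2: burst=6, C=10
  Job 3: burst=7, C=17
Average completion = 31/3 = 10.3333

10.3333


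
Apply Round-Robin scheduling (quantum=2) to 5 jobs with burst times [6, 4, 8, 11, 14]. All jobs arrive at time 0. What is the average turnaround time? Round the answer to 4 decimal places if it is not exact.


Time quantum = 2
Execution trace:
  J1 runs 2 units, time = 2
  J2 runs 2 units, time = 4
  J3 runs 2 units, time = 6
  J4 runs 2 units, time = 8
  J5 runs 2 units, time = 10
  J1 runs 2 units, time = 12
  J2 runs 2 units, time = 14
  J3 runs 2 units, time = 16
  J4 runs 2 units, time = 18
  J5 runs 2 units, time = 20
  J1 runs 2 units, time = 22
  J3 runs 2 units, time = 24
  J4 runs 2 units, time = 26
  J5 runs 2 units, time = 28
  J3 runs 2 units, time = 30
  J4 runs 2 units, time = 32
  J5 runs 2 units, time = 34
  J4 runs 2 units, time = 36
  J5 runs 2 units, time = 38
  J4 runs 1 units, time = 39
  J5 runs 2 units, time = 41
  J5 runs 2 units, time = 43
Finish times: [22, 14, 30, 39, 43]
Average turnaround = 148/5 = 29.6

29.6


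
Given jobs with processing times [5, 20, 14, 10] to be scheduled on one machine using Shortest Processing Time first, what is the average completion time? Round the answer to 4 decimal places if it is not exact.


Sort jobs by processing time (SPT order): [5, 10, 14, 20]
Compute completion times sequentially:
  Job 1: processing = 5, completes at 5
  Job 2: processing = 10, completes at 15
  Job 3: processing = 14, completes at 29
  Job 4: processing = 20, completes at 49
Sum of completion times = 98
Average completion time = 98/4 = 24.5

24.5


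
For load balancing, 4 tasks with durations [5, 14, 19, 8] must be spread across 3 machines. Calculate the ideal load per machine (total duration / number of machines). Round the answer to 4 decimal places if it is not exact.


Total processing time = 5 + 14 + 19 + 8 = 46
Number of machines = 3
Ideal balanced load = 46 / 3 = 15.3333

15.3333


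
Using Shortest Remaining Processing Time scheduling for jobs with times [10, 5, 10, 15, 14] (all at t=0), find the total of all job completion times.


Since all jobs arrive at t=0, SRPT equals SPT ordering.
SPT order: [5, 10, 10, 14, 15]
Completion times:
  Job 1: p=5, C=5
  Job 2: p=10, C=15
  Job 3: p=10, C=25
  Job 4: p=14, C=39
  Job 5: p=15, C=54
Total completion time = 5 + 15 + 25 + 39 + 54 = 138

138


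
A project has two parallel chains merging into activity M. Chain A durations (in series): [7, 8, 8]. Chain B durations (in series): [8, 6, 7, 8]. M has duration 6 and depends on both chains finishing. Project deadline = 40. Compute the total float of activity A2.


Forward pass: ES(A2) = sum of predecessors on chain A = 7
EF = ES + duration = 7 + 8 = 15
Backward pass: LF(M) = deadline = 40; LS(M) = 40 - 6 = 34
LF(A2) = LS(M) - sum(successors on chain A) = 34 - 8 = 26
LS = LF - duration = 26 - 8 = 18
Total float = LS - ES = 18 - 7 = 11

11


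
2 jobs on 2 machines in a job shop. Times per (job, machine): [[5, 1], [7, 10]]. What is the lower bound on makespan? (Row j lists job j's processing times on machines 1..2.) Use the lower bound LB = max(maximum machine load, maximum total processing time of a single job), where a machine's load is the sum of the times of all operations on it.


Machine loads:
  Machine 1: 5 + 7 = 12
  Machine 2: 1 + 10 = 11
Max machine load = 12
Job totals:
  Job 1: 6
  Job 2: 17
Max job total = 17
Lower bound = max(12, 17) = 17

17


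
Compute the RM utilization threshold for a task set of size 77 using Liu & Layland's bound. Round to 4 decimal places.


Compute 2^(1/77) = 1.0090425505
Subtract 1: 1.0090425505 - 1 = 0.0090425505
Multiply by n: 77 * 0.0090425505 = 0.6962763885
Round to 4 dp: 0.6963

0.6963


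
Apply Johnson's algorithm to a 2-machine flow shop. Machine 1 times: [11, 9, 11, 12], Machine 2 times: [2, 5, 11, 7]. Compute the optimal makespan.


Apply Johnson's rule:
  Group 1 (a <= b): [(3, 11, 11)]
  Group 2 (a > b): [(4, 12, 7), (2, 9, 5), (1, 11, 2)]
Optimal job order: [3, 4, 2, 1]
Schedule:
  Job 3: M1 done at 11, M2 done at 22
  Job 4: M1 done at 23, M2 done at 30
  Job 2: M1 done at 32, M2 done at 37
  Job 1: M1 done at 43, M2 done at 45
Makespan = 45

45


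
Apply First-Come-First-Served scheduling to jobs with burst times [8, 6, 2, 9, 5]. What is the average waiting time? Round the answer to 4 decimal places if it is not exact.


FCFS order (as given): [8, 6, 2, 9, 5]
Waiting times:
  Job 1: wait = 0
  Job 2: wait = 8
  Job 3: wait = 14
  Job 4: wait = 16
  Job 5: wait = 25
Sum of waiting times = 63
Average waiting time = 63/5 = 12.6

12.6


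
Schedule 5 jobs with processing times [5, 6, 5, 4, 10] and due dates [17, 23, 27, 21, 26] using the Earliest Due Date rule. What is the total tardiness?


Sort by due date (EDD order): [(5, 17), (4, 21), (6, 23), (10, 26), (5, 27)]
Compute completion times and tardiness:
  Job 1: p=5, d=17, C=5, tardiness=max(0,5-17)=0
  Job 2: p=4, d=21, C=9, tardiness=max(0,9-21)=0
  Job 3: p=6, d=23, C=15, tardiness=max(0,15-23)=0
  Job 4: p=10, d=26, C=25, tardiness=max(0,25-26)=0
  Job 5: p=5, d=27, C=30, tardiness=max(0,30-27)=3
Total tardiness = 3

3


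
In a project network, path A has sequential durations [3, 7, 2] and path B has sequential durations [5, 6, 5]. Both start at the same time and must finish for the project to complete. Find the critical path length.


Path A total = 3 + 7 + 2 = 12
Path B total = 5 + 6 + 5 = 16
Critical path = longest path = max(12, 16) = 16

16


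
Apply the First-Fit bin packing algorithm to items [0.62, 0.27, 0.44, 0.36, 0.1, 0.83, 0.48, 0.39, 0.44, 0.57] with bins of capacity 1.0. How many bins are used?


Place items sequentially using First-Fit:
  Item 0.62 -> new Bin 1
  Item 0.27 -> Bin 1 (now 0.89)
  Item 0.44 -> new Bin 2
  Item 0.36 -> Bin 2 (now 0.8)
  Item 0.1 -> Bin 1 (now 0.99)
  Item 0.83 -> new Bin 3
  Item 0.48 -> new Bin 4
  Item 0.39 -> Bin 4 (now 0.87)
  Item 0.44 -> new Bin 5
  Item 0.57 -> new Bin 6
Total bins used = 6

6


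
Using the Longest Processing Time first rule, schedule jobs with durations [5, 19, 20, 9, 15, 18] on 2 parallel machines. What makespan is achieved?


Sort jobs in decreasing order (LPT): [20, 19, 18, 15, 9, 5]
Assign each job to the least loaded machine:
  Machine 1: jobs [20, 15, 9], load = 44
  Machine 2: jobs [19, 18, 5], load = 42
Makespan = max load = 44

44


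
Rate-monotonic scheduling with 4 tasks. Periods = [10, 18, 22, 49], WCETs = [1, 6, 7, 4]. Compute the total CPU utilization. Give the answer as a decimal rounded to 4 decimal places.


Compute individual utilizations (exact fractions):
  Task 1: C/T = 1/10 (approx. 0.1)
  Task 2: C/T = 6/18 = 1/3 (approx. 0.3333)
  Task 3: C/T = 7/22 (approx. 0.3182)
  Task 4: C/T = 4/49 (approx. 0.0816)
Total utilization U = 1/10 + 1/3 + 7/22 + 4/49 = 6736/8085
Rounded to 4 decimal places: U = 0.8331
RM (Liu & Layland) bound for 4 tasks = 0.756828; compare with U = 6736/8085 (approx. 0.833148)
bound < U <= 1, so the RM sufficient condition is not met (inconclusive; an exact test such as response-time analysis is needed).

0.8331


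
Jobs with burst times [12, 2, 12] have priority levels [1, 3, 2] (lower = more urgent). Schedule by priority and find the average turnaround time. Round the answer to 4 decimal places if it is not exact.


Sort by priority (ascending = highest first):
Order: [(1, 12), (2, 12), (3, 2)]
Completion times:
  Priority 1, burst=12, C=12
  Priority 2, burst=12, C=24
  Priority 3, burst=2, C=26
Average turnaround = 62/3 = 20.6667

20.6667


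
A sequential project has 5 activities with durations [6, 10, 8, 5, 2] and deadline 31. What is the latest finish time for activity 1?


LF(activity 1) = deadline - sum of successor durations
Successors: activities 2 through 5 with durations [10, 8, 5, 2]
Sum of successor durations = 25
LF = 31 - 25 = 6

6


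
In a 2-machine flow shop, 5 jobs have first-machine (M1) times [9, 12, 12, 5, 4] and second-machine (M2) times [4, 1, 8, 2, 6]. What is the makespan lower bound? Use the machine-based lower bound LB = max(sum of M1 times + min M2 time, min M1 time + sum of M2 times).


LB1 = sum(M1 times) + min(M2 times) = 42 + 1 = 43
LB2 = min(M1 times) + sum(M2 times) = 4 + 21 = 25
Lower bound = max(LB1, LB2) = max(43, 25) = 43

43


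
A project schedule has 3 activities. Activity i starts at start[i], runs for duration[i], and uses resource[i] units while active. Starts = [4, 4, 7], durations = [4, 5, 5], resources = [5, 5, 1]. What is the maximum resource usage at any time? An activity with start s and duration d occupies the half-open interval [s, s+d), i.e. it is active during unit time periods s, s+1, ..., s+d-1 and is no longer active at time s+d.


Each activity i is active on [start_i, start_i + duration_i).
Compute total resource usage per time slot:
  t=0: active resources = [], total = 0
  t=1: active resources = [], total = 0
  t=2: active resources = [], total = 0
  t=3: active resources = [], total = 0
  t=4: active resources = [5, 5], total = 10
  t=5: active resources = [5, 5], total = 10
  t=6: active resources = [5, 5], total = 10
  t=7: active resources = [5, 5, 1], total = 11
  t=8: active resources = [5, 1], total = 6
  t=9: active resources = [1], total = 1
  t=10: active resources = [1], total = 1
  t=11: active resources = [1], total = 1
Peak resource demand = 11

11


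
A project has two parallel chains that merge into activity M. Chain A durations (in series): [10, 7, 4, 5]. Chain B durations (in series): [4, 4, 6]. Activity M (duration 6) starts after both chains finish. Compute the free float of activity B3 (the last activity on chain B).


ES(B3) = sum of predecessors on chain B = 8
EF(B3) = ES + duration = 8 + 6 = 14
Successor of B3 is M. ES(M) = max(sum(A), sum(B)) = max(26, 14) = 26
Free float = ES(successor) - EF(current) = 26 - 14 = 12

12
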